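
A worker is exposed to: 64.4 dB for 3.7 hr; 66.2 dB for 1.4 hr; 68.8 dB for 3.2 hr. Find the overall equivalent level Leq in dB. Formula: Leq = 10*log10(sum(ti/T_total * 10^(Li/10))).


T_total = 3.7 + 1.4 + 3.2 = 8.3 hr
(3.7/8.3) * 10^(64.4/10) = 1.22779e+06
(1.4/8.3) * 10^(66.2/10) = 703153
(3.2/8.3) * 10^(68.8/10) = 2.92464e+06
Sum = 1.22779e+06 + 703153 + 2.92464e+06 = 4.85558e+06
Leq = 10*log10(4.85558e+06) = 66.862 dB


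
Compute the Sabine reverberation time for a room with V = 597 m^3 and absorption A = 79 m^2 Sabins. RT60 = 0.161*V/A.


RT60 = 0.161 * 597 / 79 = 1.2167 s


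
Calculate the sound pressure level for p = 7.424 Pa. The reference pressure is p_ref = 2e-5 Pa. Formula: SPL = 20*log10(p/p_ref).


p / p_ref = 7.424 / 2e-5 = 371200
SPL = 20 * log10(371200) = 111.39 dB


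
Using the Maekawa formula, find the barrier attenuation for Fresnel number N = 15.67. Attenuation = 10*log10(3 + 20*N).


3 + 20*N = 3 + 20*15.67 = 316.4
Att = 10*log10(316.4) = 25.002 dB


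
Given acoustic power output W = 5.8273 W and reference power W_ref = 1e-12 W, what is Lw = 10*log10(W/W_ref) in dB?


W / W_ref = 5.8273 / 1e-12 = 5.8273e+12
Lw = 10 * log10(5.8273e+12) = 127.65 dB


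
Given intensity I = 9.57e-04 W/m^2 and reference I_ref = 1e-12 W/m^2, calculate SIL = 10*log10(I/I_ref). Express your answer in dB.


I / I_ref = 9.57e-04 / 1e-12 = 9.57e+08
SIL = 10 * log10(9.57e+08) = 89.809 dB


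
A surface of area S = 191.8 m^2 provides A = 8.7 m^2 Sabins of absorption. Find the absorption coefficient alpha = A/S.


Absorption coefficient = absorbed power / incident power
alpha = A / S = 8.7 / 191.8 = 0.04536


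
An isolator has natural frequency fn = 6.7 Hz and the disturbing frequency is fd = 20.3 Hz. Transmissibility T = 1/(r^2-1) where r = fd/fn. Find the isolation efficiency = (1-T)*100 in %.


r = 20.3 / 6.7 = 3.02985
r^2 - 1 = 3.02985^2 - 1 = 8.17999
T = 1/8.17999 = 0.12225
Efficiency = (1 - 0.12225)*100 = 87.775 %


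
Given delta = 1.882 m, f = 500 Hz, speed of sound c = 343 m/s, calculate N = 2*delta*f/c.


N = 2*delta*f/c = 2*delta/lambda, where lambda = c/f
lambda = 343 / 500 = 0.686 m
N = 2 * 1.882 / 0.686 = 5.4869


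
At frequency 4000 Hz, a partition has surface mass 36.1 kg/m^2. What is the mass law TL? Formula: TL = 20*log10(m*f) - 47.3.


m * f = 36.1 * 4000 = 144400
20*log10(144400) = 103.191 dB
TL = 103.191 - 47.3 = 55.891 dB


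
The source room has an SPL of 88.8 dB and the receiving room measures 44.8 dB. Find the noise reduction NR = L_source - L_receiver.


NR = L_source - L_receiver (difference between source and receiving room levels)
NR = 88.8 - 44.8 = 44 dB


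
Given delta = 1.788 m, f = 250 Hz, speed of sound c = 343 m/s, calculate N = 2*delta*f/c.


N = 2*delta*f/c = 2*delta/lambda, where lambda = c/f
lambda = 343 / 250 = 1.372 m
N = 2 * 1.788 / 1.372 = 2.6064


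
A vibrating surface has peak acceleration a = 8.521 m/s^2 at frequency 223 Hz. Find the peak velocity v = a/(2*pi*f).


omega = 2*pi*f = 2*pi*223 = 1401.15 rad/s
v = a / omega = 8.521 / 1401.15 = 0.0060814 m/s


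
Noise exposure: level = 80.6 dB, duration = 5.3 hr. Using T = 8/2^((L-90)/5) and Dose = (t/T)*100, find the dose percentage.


T_allowed = 8 / 2^((80.6 - 90)/5) = 29.446 hr
Dose = 5.3 / 29.446 * 100 = 17.999 %


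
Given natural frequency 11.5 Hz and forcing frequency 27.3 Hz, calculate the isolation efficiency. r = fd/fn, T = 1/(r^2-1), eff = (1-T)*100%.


r = 27.3 / 11.5 = 2.37391
r^2 - 1 = 2.37391^2 - 1 = 4.63545
T = 1/4.63545 = 0.215729
Efficiency = (1 - 0.215729)*100 = 78.427 %


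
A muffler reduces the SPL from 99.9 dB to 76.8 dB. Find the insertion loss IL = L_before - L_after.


Insertion loss = SPL without muffler - SPL with muffler
IL = 99.9 - 76.8 = 23.1 dB


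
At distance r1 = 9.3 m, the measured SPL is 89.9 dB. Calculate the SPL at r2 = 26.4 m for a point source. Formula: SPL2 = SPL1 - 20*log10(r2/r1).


r2/r1 = 26.4/9.3 = 2.83871
Correction = 20*log10(2.83871) = 9.06242 dB
SPL2 = 89.9 - 9.06242 = 80.838 dB


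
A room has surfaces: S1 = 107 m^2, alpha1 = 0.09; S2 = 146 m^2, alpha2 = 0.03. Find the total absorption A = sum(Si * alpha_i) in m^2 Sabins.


107 * 0.09 = 9.63
146 * 0.03 = 4.38
A_total = 9.63 + 4.38 = 14.01 m^2


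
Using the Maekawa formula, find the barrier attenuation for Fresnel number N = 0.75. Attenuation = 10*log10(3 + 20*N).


3 + 20*N = 3 + 20*0.75 = 18
Att = 10*log10(18) = 12.553 dB


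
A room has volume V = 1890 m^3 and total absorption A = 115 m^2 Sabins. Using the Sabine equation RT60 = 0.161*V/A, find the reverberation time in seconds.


RT60 = 0.161 * 1890 / 115 = 2.646 s


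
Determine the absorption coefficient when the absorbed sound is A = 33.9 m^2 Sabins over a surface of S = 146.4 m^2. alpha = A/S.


Absorption coefficient = absorbed power / incident power
alpha = A / S = 33.9 / 146.4 = 0.23156


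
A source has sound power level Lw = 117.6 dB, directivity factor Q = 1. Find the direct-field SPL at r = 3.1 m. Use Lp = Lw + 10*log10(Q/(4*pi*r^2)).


4*pi*r^2 = 4*pi*3.1^2 = 120.763 m^2
Q / (4*pi*r^2) = 1 / 120.763 = 0.00828068
Lp = 117.6 + 10*log10(0.00828068) = 96.781 dB


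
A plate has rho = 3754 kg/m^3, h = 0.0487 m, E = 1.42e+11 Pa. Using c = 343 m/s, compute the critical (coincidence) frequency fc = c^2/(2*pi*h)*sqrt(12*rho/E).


12*rho/E = 12*3754/1.42e+11 = 3.17239e-07
sqrt(12*rho/E) = sqrt(3.17239e-07) = 0.00056324
c^2/(2*pi*h) = 343^2/(2*pi*0.0487) = 384485
fc = 384485 * 0.00056324 = 216.56 Hz


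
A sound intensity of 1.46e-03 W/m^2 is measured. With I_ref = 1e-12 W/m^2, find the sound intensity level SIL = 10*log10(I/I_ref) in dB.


I / I_ref = 1.46e-03 / 1e-12 = 1.46e+09
SIL = 10 * log10(1.46e+09) = 91.644 dB


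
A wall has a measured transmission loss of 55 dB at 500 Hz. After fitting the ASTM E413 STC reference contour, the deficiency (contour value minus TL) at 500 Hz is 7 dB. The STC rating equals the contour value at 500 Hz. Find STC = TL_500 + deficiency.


By ASTM E413, STC = value of the fitted reference contour at 500 Hz.
Contour value at 500 Hz = TL_500 + deficiency = 55 + 7 = 62
STC = 62


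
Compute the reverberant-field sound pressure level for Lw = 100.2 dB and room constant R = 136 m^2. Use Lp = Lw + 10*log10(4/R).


4/R = 4/136 = 0.0294118
Lp = 100.2 + 10*log10(0.0294118) = 84.885 dB


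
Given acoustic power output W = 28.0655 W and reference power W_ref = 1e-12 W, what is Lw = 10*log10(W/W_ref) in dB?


W / W_ref = 28.0655 / 1e-12 = 2.80655e+13
Lw = 10 * log10(2.80655e+13) = 134.48 dB


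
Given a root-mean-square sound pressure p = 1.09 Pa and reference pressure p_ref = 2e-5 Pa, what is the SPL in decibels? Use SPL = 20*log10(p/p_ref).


p / p_ref = 1.09 / 2e-5 = 54500
SPL = 20 * log10(54500) = 94.728 dB


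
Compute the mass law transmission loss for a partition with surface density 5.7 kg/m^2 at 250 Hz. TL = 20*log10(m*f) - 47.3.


m * f = 5.7 * 250 = 1425
20*log10(1425) = 63.0763 dB
TL = 63.0763 - 47.3 = 15.776 dB


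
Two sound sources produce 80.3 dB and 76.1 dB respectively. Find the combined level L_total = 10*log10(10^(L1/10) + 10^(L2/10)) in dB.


10^(80.3/10) = 1.07152e+08
10^(76.1/10) = 4.0738e+07
Sum = 1.07152e+08 + 4.0738e+07 = 1.4789e+08
L_total = 10*log10(1.4789e+08) = 81.699 dB


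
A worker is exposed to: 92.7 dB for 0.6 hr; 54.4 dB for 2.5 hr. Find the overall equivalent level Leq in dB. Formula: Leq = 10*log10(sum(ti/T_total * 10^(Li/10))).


T_total = 0.6 + 2.5 = 3.1 hr
(0.6/3.1) * 10^(92.7/10) = 3.60404e+08
(2.5/3.1) * 10^(54.4/10) = 222115
Sum = 3.60404e+08 + 222115 = 3.60626e+08
Leq = 10*log10(3.60626e+08) = 85.571 dB


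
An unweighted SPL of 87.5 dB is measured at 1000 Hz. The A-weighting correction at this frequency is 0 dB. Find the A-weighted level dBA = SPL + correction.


A-weighting table: 1000 Hz -> 0 dB correction
SPL_A = SPL + correction = 87.5 + (0) = 87.5 dBA


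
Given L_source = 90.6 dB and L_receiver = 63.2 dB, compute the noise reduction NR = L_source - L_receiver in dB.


NR = L_source - L_receiver (difference between source and receiving room levels)
NR = 90.6 - 63.2 = 27.4 dB


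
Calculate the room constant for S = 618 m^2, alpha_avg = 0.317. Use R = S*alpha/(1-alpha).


R = 618 * 0.317 / (1 - 0.317) = 286.83 m^2


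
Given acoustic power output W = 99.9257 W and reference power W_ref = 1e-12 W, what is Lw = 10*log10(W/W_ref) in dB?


W / W_ref = 99.9257 / 1e-12 = 9.99257e+13
Lw = 10 * log10(9.99257e+13) = 140 dB


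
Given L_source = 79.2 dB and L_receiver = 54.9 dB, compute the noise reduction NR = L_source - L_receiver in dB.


NR = L_source - L_receiver (difference between source and receiving room levels)
NR = 79.2 - 54.9 = 24.3 dB


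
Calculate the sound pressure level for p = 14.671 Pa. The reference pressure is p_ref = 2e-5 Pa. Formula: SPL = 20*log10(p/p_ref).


p / p_ref = 14.671 / 2e-5 = 733550
SPL = 20 * log10(733550) = 117.31 dB


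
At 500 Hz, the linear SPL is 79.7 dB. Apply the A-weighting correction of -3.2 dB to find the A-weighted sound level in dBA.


A-weighting table: 500 Hz -> -3.2 dB correction
SPL_A = SPL + correction = 79.7 + (-3.2) = 76.5 dBA


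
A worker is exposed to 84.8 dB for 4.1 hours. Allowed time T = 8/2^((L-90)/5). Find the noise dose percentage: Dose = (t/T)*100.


T_allowed = 8 / 2^((84.8 - 90)/5) = 16.4498 hr
Dose = 4.1 / 16.4498 * 100 = 24.924 %


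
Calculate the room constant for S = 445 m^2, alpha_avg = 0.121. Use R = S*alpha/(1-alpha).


R = 445 * 0.121 / (1 - 0.121) = 61.257 m^2


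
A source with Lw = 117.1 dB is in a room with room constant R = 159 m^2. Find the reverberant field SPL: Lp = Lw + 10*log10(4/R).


4/R = 4/159 = 0.0251572
Lp = 117.1 + 10*log10(0.0251572) = 101.11 dB


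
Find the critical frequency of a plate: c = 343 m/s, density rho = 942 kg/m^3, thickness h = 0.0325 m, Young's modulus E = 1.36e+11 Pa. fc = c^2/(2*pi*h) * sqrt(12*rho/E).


12*rho/E = 12*942/1.36e+11 = 8.31176e-08
sqrt(12*rho/E) = sqrt(8.31176e-08) = 0.000288301
c^2/(2*pi*h) = 343^2/(2*pi*0.0325) = 576136
fc = 576136 * 0.000288301 = 166.1 Hz


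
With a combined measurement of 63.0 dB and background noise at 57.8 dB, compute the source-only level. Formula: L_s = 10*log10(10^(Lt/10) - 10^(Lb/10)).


10^(63.0/10) = 1.99526e+06
10^(57.8/10) = 602560
Difference = 1.99526e+06 - 602560 = 1.3927e+06
L_source = 10*log10(1.3927e+06) = 61.439 dB


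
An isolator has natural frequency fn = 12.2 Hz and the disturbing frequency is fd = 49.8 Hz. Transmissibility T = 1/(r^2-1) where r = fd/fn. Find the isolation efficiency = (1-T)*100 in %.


r = 49.8 / 12.2 = 4.08197
r^2 - 1 = 4.08197^2 - 1 = 15.6625
T = 1/15.6625 = 0.0638468
Efficiency = (1 - 0.0638468)*100 = 93.615 %


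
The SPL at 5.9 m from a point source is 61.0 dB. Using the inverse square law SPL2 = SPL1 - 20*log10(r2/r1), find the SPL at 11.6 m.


r2/r1 = 11.6/5.9 = 1.9661
Correction = 20*log10(1.9661) = 5.87211 dB
SPL2 = 61.0 - 5.87211 = 55.128 dB


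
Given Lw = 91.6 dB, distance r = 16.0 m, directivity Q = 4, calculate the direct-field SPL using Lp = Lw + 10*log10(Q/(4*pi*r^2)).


4*pi*r^2 = 4*pi*16.0^2 = 3216.99 m^2
Q / (4*pi*r^2) = 4 / 3216.99 = 0.0012434
Lp = 91.6 + 10*log10(0.0012434) = 62.546 dB


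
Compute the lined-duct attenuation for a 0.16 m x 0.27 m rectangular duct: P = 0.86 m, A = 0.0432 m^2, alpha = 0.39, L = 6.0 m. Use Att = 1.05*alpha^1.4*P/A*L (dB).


alpha^1.4 = 0.39^1.4 = 0.267603
Attenuation rate = 1.05 * alpha^1.4 * P / A
= 1.05 * 0.267603 * 0.86 / 0.0432 = 5.59365 dB/m
Total Att = 5.59365 * 6.0 = 33.562 dB


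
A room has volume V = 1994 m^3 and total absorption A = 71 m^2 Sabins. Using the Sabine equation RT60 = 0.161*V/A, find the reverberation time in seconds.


RT60 = 0.161 * 1994 / 71 = 4.5216 s


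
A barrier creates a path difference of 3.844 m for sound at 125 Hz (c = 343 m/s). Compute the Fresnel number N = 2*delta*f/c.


N = 2*delta*f/c = 2*delta/lambda, where lambda = c/f
lambda = 343 / 125 = 2.744 m
N = 2 * 3.844 / 2.744 = 2.8017


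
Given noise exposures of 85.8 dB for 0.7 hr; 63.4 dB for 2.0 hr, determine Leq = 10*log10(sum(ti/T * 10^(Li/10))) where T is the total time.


T_total = 0.7 + 2.0 = 2.7 hr
(0.7/2.7) * 10^(85.8/10) = 9.85676e+07
(2.0/2.7) * 10^(63.4/10) = 1.62056e+06
Sum = 9.85676e+07 + 1.62056e+06 = 1.00188e+08
Leq = 10*log10(1.00188e+08) = 80.008 dB


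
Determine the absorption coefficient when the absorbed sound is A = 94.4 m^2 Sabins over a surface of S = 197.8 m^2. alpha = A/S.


Absorption coefficient = absorbed power / incident power
alpha = A / S = 94.4 / 197.8 = 0.47725


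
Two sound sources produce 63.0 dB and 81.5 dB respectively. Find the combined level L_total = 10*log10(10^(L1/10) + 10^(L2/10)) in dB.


10^(63.0/10) = 1.99526e+06
10^(81.5/10) = 1.41254e+08
Sum = 1.99526e+06 + 1.41254e+08 = 1.43249e+08
L_total = 10*log10(1.43249e+08) = 81.561 dB


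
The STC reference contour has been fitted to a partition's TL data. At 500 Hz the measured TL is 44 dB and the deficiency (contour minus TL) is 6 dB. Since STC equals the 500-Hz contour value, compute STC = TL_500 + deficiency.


By ASTM E413, STC = value of the fitted reference contour at 500 Hz.
Contour value at 500 Hz = TL_500 + deficiency = 44 + 6 = 50
STC = 50


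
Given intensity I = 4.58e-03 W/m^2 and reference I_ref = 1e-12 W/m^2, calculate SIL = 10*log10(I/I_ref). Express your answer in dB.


I / I_ref = 4.58e-03 / 1e-12 = 4.58e+09
SIL = 10 * log10(4.58e+09) = 96.609 dB


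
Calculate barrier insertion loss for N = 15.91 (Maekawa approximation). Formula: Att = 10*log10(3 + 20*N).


3 + 20*N = 3 + 20*15.91 = 321.2
Att = 10*log10(321.2) = 25.068 dB


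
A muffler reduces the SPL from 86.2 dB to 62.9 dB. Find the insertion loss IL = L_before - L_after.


Insertion loss = SPL without muffler - SPL with muffler
IL = 86.2 - 62.9 = 23.3 dB


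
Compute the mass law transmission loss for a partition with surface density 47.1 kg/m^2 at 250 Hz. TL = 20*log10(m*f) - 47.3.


m * f = 47.1 * 250 = 11775
20*log10(11775) = 81.4192 dB
TL = 81.4192 - 47.3 = 34.119 dB


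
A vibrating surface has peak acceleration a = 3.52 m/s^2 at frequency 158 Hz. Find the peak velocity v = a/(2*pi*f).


omega = 2*pi*f = 2*pi*158 = 992.743 rad/s
v = a / omega = 3.52 / 992.743 = 0.0035457 m/s


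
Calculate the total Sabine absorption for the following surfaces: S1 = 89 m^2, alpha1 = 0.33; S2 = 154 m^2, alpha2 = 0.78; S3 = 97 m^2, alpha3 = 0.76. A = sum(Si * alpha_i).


89 * 0.33 = 29.37
154 * 0.78 = 120.12
97 * 0.76 = 73.72
A_total = 29.37 + 120.12 + 73.72 = 223.21 m^2


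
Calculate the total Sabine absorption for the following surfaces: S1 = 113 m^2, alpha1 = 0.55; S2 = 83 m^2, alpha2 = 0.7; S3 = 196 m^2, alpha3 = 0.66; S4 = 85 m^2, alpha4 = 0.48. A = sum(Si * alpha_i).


113 * 0.55 = 62.15
83 * 0.7 = 58.1
196 * 0.66 = 129.36
85 * 0.48 = 40.8
A_total = 62.15 + 58.1 + 129.36 + 40.8 = 290.41 m^2


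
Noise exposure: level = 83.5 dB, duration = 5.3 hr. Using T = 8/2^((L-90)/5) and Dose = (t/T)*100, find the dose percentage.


T_allowed = 8 / 2^((83.5 - 90)/5) = 19.6983 hr
Dose = 5.3 / 19.6983 * 100 = 26.906 %


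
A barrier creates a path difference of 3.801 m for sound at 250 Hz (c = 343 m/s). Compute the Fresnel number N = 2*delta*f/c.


N = 2*delta*f/c = 2*delta/lambda, where lambda = c/f
lambda = 343 / 250 = 1.372 m
N = 2 * 3.801 / 1.372 = 5.5408


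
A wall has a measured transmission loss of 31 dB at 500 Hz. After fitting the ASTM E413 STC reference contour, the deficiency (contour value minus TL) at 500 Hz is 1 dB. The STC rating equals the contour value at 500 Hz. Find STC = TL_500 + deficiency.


By ASTM E413, STC = value of the fitted reference contour at 500 Hz.
Contour value at 500 Hz = TL_500 + deficiency = 31 + 1 = 32
STC = 32


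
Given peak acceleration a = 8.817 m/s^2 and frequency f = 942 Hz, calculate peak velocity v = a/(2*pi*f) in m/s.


omega = 2*pi*f = 2*pi*942 = 5918.76 rad/s
v = a / omega = 8.817 / 5918.76 = 0.0014897 m/s


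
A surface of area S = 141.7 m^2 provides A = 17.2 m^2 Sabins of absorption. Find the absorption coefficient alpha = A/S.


Absorption coefficient = absorbed power / incident power
alpha = A / S = 17.2 / 141.7 = 0.12138


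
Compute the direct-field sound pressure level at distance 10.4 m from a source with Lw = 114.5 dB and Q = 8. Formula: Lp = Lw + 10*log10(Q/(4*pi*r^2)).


4*pi*r^2 = 4*pi*10.4^2 = 1359.18 m^2
Q / (4*pi*r^2) = 8 / 1359.18 = 0.0058859
Lp = 114.5 + 10*log10(0.0058859) = 92.198 dB


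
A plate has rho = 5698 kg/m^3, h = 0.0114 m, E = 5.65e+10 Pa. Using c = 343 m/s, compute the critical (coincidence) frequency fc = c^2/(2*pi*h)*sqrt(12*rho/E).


12*rho/E = 12*5698/5.65e+10 = 1.21019e-06
sqrt(12*rho/E) = sqrt(1.21019e-06) = 0.00110009
c^2/(2*pi*h) = 343^2/(2*pi*0.0114) = 1.64249e+06
fc = 1.64249e+06 * 0.00110009 = 1806.9 Hz


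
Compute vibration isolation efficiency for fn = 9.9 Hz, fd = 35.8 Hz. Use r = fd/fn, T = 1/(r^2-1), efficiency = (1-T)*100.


r = 35.8 / 9.9 = 3.61616
r^2 - 1 = 3.61616^2 - 1 = 12.0766
T = 1/12.0766 = 0.0828048
Efficiency = (1 - 0.0828048)*100 = 91.72 %


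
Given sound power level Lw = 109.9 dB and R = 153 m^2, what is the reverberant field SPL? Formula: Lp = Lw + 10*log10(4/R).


4/R = 4/153 = 0.0261438
Lp = 109.9 + 10*log10(0.0261438) = 94.074 dB


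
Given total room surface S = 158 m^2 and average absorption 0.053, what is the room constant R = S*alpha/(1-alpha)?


R = 158 * 0.053 / (1 - 0.053) = 8.8427 m^2


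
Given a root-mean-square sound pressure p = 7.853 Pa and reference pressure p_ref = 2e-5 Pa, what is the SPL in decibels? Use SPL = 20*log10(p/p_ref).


p / p_ref = 7.853 / 2e-5 = 392650
SPL = 20 * log10(392650) = 111.88 dB


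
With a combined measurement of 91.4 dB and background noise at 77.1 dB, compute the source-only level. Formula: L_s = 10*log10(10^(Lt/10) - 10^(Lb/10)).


10^(91.4/10) = 1.38038e+09
10^(77.1/10) = 5.12861e+07
Difference = 1.38038e+09 - 5.12861e+07 = 1.32909e+09
L_source = 10*log10(1.32909e+09) = 91.236 dB


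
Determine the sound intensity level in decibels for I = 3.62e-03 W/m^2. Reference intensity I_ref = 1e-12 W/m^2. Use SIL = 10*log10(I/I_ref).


I / I_ref = 3.62e-03 / 1e-12 = 3.62e+09
SIL = 10 * log10(3.62e+09) = 95.587 dB


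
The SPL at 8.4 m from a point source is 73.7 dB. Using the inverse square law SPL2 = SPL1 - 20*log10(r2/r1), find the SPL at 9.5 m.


r2/r1 = 9.5/8.4 = 1.13095
Correction = 20*log10(1.13095) = 1.06887 dB
SPL2 = 73.7 - 1.06887 = 72.631 dB


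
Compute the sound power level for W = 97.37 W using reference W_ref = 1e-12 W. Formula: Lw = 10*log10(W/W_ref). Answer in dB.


W / W_ref = 97.37 / 1e-12 = 9.737e+13
Lw = 10 * log10(9.737e+13) = 139.88 dB


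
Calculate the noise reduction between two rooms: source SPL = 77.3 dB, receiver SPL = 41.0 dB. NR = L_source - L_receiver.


NR = L_source - L_receiver (difference between source and receiving room levels)
NR = 77.3 - 41.0 = 36.3 dB


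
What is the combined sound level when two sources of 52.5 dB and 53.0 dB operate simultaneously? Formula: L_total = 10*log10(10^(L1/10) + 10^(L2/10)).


10^(52.5/10) = 177828
10^(53.0/10) = 199526
Sum = 177828 + 199526 = 377354
L_total = 10*log10(377354) = 55.767 dB


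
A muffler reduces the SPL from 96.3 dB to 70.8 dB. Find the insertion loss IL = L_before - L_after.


Insertion loss = SPL without muffler - SPL with muffler
IL = 96.3 - 70.8 = 25.5 dB


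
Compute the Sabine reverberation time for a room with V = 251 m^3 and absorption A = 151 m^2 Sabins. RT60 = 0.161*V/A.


RT60 = 0.161 * 251 / 151 = 0.26762 s


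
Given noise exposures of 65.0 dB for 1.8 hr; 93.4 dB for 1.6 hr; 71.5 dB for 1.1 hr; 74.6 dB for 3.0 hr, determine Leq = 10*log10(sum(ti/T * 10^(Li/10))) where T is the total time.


T_total = 1.8 + 1.6 + 1.1 + 3.0 = 7.5 hr
(1.8/7.5) * 10^(65.0/10) = 758947
(1.6/7.5) * 10^(93.4/10) = 4.66722e+08
(1.1/7.5) * 10^(71.5/10) = 2.07172e+06
(3.0/7.5) * 10^(74.6/10) = 1.15361e+07
Sum = 758947 + 4.66722e+08 + 2.07172e+06 + 1.15361e+07 = 4.81089e+08
Leq = 10*log10(4.81089e+08) = 86.822 dB


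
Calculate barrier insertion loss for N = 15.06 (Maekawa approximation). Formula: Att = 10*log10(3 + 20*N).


3 + 20*N = 3 + 20*15.06 = 304.2
Att = 10*log10(304.2) = 24.832 dB


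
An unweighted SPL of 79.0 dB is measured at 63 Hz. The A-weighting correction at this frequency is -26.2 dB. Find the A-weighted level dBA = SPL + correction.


A-weighting table: 63 Hz -> -26.2 dB correction
SPL_A = SPL + correction = 79.0 + (-26.2) = 52.8 dBA


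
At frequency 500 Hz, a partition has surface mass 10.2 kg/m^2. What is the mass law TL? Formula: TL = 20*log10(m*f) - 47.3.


m * f = 10.2 * 500 = 5100
20*log10(5100) = 74.1514 dB
TL = 74.1514 - 47.3 = 26.851 dB


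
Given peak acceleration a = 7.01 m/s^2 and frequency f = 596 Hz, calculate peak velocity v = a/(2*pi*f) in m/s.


omega = 2*pi*f = 2*pi*596 = 3744.78 rad/s
v = a / omega = 7.01 / 3744.78 = 0.0018719 m/s


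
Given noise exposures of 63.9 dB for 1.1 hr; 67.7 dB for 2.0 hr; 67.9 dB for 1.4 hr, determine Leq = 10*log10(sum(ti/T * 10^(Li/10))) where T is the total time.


T_total = 1.1 + 2.0 + 1.4 = 4.5 hr
(1.1/4.5) * 10^(63.9/10) = 600040
(2.0/4.5) * 10^(67.7/10) = 2.61708e+06
(1.4/4.5) * 10^(67.9/10) = 1.9183e+06
Sum = 600040 + 2.61708e+06 + 1.9183e+06 = 5.13542e+06
Leq = 10*log10(5.13542e+06) = 67.106 dB


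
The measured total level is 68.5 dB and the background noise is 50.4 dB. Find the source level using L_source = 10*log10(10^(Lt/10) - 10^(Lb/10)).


10^(68.5/10) = 7.07946e+06
10^(50.4/10) = 109648
Difference = 7.07946e+06 - 109648 = 6.96981e+06
L_source = 10*log10(6.96981e+06) = 68.432 dB


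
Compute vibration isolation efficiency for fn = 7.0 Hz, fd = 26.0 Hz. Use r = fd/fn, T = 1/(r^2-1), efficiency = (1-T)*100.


r = 26.0 / 7.0 = 3.71429
r^2 - 1 = 3.71429^2 - 1 = 12.796
T = 1/12.796 = 0.0781494
Efficiency = (1 - 0.0781494)*100 = 92.185 %


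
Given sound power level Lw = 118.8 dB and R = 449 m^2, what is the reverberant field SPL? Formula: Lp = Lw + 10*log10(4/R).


4/R = 4/449 = 0.00890869
Lp = 118.8 + 10*log10(0.00890869) = 98.298 dB


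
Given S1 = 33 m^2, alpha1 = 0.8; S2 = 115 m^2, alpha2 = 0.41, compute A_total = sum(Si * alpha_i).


33 * 0.8 = 26.4
115 * 0.41 = 47.15
A_total = 26.4 + 47.15 = 73.55 m^2


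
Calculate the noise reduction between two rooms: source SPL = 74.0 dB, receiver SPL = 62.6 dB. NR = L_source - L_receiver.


NR = L_source - L_receiver (difference between source and receiving room levels)
NR = 74.0 - 62.6 = 11.4 dB


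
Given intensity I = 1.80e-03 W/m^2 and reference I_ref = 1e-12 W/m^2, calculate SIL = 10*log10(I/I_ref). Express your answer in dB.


I / I_ref = 1.80e-03 / 1e-12 = 1.8e+09
SIL = 10 * log10(1.8e+09) = 92.553 dB


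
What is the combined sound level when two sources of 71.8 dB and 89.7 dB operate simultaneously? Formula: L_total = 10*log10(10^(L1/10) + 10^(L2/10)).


10^(71.8/10) = 1.51356e+07
10^(89.7/10) = 9.33254e+08
Sum = 1.51356e+07 + 9.33254e+08 = 9.4839e+08
L_total = 10*log10(9.4839e+08) = 89.77 dB


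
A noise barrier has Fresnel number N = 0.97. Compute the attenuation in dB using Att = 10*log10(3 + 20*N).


3 + 20*N = 3 + 20*0.97 = 22.4
Att = 10*log10(22.4) = 13.502 dB


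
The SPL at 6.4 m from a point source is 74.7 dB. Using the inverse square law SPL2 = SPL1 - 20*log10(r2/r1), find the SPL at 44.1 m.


r2/r1 = 44.1/6.4 = 6.89062
Correction = 20*log10(6.89062) = 16.7652 dB
SPL2 = 74.7 - 16.7652 = 57.935 dB


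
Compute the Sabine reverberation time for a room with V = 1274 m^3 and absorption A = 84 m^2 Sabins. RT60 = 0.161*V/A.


RT60 = 0.161 * 1274 / 84 = 2.4418 s


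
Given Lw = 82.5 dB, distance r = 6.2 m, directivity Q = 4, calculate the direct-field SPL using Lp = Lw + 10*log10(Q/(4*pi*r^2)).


4*pi*r^2 = 4*pi*6.2^2 = 483.051 m^2
Q / (4*pi*r^2) = 4 / 483.051 = 0.0082807
Lp = 82.5 + 10*log10(0.0082807) = 61.681 dB


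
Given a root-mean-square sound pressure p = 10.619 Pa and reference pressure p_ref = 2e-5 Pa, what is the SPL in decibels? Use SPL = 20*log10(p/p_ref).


p / p_ref = 10.619 / 2e-5 = 530950
SPL = 20 * log10(530950) = 114.5 dB


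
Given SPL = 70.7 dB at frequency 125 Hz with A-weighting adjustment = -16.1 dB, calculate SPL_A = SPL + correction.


A-weighting table: 125 Hz -> -16.1 dB correction
SPL_A = SPL + correction = 70.7 + (-16.1) = 54.6 dBA


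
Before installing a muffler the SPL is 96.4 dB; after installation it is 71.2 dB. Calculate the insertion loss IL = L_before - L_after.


Insertion loss = SPL without muffler - SPL with muffler
IL = 96.4 - 71.2 = 25.2 dB


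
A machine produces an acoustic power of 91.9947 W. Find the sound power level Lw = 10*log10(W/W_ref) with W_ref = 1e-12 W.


W / W_ref = 91.9947 / 1e-12 = 9.19947e+13
Lw = 10 * log10(9.19947e+13) = 139.64 dB


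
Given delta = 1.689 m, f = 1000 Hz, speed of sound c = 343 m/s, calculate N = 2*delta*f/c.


N = 2*delta*f/c = 2*delta/lambda, where lambda = c/f
lambda = 343 / 1000 = 0.343 m
N = 2 * 1.689 / 0.343 = 9.8484


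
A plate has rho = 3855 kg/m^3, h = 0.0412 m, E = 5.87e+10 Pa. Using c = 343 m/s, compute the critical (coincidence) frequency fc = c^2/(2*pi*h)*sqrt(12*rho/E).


12*rho/E = 12*3855/5.87e+10 = 7.88075e-07
sqrt(12*rho/E) = sqrt(7.88075e-07) = 0.000887736
c^2/(2*pi*h) = 343^2/(2*pi*0.0412) = 454476
fc = 454476 * 0.000887736 = 403.45 Hz


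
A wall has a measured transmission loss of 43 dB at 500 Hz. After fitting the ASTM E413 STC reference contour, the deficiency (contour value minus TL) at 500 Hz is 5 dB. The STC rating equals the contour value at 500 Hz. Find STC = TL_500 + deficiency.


By ASTM E413, STC = value of the fitted reference contour at 500 Hz.
Contour value at 500 Hz = TL_500 + deficiency = 43 + 5 = 48
STC = 48


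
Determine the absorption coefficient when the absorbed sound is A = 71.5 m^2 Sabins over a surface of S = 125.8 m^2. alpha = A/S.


Absorption coefficient = absorbed power / incident power
alpha = A / S = 71.5 / 125.8 = 0.56836


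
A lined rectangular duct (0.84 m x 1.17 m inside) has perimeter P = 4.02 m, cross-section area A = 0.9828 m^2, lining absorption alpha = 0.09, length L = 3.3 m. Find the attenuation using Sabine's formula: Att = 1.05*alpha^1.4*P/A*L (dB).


alpha^1.4 = 0.09^1.4 = 0.034351
Attenuation rate = 1.05 * alpha^1.4 * P / A
= 1.05 * 0.034351 * 4.02 / 0.9828 = 0.147533 dB/m
Total Att = 0.147533 * 3.3 = 0.48686 dB


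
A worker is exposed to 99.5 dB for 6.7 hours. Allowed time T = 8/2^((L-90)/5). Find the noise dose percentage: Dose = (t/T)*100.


T_allowed = 8 / 2^((99.5 - 90)/5) = 2.14355 hr
Dose = 6.7 / 2.14355 * 100 = 312.57 %


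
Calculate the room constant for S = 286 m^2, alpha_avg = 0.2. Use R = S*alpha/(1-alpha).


R = 286 * 0.2 / (1 - 0.2) = 71.5 m^2


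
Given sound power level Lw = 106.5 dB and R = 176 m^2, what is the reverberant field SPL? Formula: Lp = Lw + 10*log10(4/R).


4/R = 4/176 = 0.0227273
Lp = 106.5 + 10*log10(0.0227273) = 90.065 dB


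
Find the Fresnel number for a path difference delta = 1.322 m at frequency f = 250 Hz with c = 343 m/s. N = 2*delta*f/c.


N = 2*delta*f/c = 2*delta/lambda, where lambda = c/f
lambda = 343 / 250 = 1.372 m
N = 2 * 1.322 / 1.372 = 1.9271


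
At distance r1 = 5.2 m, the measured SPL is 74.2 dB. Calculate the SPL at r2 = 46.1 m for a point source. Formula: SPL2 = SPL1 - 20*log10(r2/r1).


r2/r1 = 46.1/5.2 = 8.86538
Correction = 20*log10(8.86538) = 18.9539 dB
SPL2 = 74.2 - 18.9539 = 55.246 dB


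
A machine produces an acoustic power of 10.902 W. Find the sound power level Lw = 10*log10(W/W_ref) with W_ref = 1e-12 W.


W / W_ref = 10.902 / 1e-12 = 1.0902e+13
Lw = 10 * log10(1.0902e+13) = 130.38 dB


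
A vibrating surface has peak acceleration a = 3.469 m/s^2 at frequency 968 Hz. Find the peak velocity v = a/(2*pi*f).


omega = 2*pi*f = 2*pi*968 = 6082.12 rad/s
v = a / omega = 3.469 / 6082.12 = 0.00057036 m/s


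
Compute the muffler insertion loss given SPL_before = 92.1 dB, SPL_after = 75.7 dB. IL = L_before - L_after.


Insertion loss = SPL without muffler - SPL with muffler
IL = 92.1 - 75.7 = 16.4 dB


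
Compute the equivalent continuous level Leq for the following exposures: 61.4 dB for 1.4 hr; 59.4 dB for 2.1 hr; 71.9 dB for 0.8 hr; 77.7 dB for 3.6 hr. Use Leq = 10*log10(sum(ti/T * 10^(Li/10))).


T_total = 1.4 + 2.1 + 0.8 + 3.6 = 7.9 hr
(1.4/7.9) * 10^(61.4/10) = 244625
(2.1/7.9) * 10^(59.4/10) = 231522
(0.8/7.9) * 10^(71.9/10) = 1.56842e+06
(3.6/7.9) * 10^(77.7/10) = 2.68334e+07
Sum = 244625 + 231522 + 1.56842e+06 + 2.68334e+07 = 2.8878e+07
Leq = 10*log10(2.8878e+07) = 74.606 dB


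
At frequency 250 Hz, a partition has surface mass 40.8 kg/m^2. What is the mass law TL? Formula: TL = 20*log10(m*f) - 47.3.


m * f = 40.8 * 250 = 10200
20*log10(10200) = 80.172 dB
TL = 80.172 - 47.3 = 32.872 dB


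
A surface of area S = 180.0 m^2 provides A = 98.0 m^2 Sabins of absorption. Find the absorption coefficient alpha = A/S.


Absorption coefficient = absorbed power / incident power
alpha = A / S = 98.0 / 180.0 = 0.54444


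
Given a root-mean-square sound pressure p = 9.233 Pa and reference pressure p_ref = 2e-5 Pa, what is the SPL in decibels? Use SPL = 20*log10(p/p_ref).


p / p_ref = 9.233 / 2e-5 = 461650
SPL = 20 * log10(461650) = 113.29 dB


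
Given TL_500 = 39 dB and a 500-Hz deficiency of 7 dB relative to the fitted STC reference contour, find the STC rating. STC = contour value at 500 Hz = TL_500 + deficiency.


By ASTM E413, STC = value of the fitted reference contour at 500 Hz.
Contour value at 500 Hz = TL_500 + deficiency = 39 + 7 = 46
STC = 46


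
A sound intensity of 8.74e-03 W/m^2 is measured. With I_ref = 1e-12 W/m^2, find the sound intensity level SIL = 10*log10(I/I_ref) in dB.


I / I_ref = 8.74e-03 / 1e-12 = 8.74e+09
SIL = 10 * log10(8.74e+09) = 99.415 dB


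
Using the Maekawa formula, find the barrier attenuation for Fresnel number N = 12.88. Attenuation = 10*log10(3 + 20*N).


3 + 20*N = 3 + 20*12.88 = 260.6
Att = 10*log10(260.6) = 24.16 dB


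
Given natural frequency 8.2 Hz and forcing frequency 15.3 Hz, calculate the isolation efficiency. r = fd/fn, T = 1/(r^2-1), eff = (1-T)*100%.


r = 15.3 / 8.2 = 1.86585
r^2 - 1 = 1.86585^2 - 1 = 2.4814
T = 1/2.4814 = 0.402998
Efficiency = (1 - 0.402998)*100 = 59.7 %


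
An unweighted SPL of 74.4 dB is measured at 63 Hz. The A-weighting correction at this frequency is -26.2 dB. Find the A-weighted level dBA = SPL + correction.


A-weighting table: 63 Hz -> -26.2 dB correction
SPL_A = SPL + correction = 74.4 + (-26.2) = 48.2 dBA


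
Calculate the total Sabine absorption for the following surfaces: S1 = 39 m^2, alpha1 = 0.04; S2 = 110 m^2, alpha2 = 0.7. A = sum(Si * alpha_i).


39 * 0.04 = 1.56
110 * 0.7 = 77
A_total = 1.56 + 77 = 78.56 m^2


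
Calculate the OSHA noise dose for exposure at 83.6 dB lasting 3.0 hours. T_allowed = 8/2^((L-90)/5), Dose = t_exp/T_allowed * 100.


T_allowed = 8 / 2^((83.6 - 90)/5) = 19.4271 hr
Dose = 3.0 / 19.4271 * 100 = 15.442 %


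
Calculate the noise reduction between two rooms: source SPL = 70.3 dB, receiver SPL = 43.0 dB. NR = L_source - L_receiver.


NR = L_source - L_receiver (difference between source and receiving room levels)
NR = 70.3 - 43.0 = 27.3 dB


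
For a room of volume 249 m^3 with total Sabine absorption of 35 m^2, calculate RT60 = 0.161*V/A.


RT60 = 0.161 * 249 / 35 = 1.1454 s


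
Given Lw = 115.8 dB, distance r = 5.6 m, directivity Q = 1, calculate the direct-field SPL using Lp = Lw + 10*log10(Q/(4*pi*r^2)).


4*pi*r^2 = 4*pi*5.6^2 = 394.081 m^2
Q / (4*pi*r^2) = 1 / 394.081 = 0.00253755
Lp = 115.8 + 10*log10(0.00253755) = 89.844 dB


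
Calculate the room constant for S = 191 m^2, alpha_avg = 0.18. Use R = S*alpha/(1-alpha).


R = 191 * 0.18 / (1 - 0.18) = 41.927 m^2


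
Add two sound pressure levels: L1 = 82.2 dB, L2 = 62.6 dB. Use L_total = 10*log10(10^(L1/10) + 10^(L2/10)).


10^(82.2/10) = 1.65959e+08
10^(62.6/10) = 1.8197e+06
Sum = 1.65959e+08 + 1.8197e+06 = 1.67779e+08
L_total = 10*log10(1.67779e+08) = 82.247 dB


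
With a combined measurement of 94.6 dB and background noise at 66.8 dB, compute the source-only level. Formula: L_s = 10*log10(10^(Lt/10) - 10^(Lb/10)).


10^(94.6/10) = 2.88403e+09
10^(66.8/10) = 4.7863e+06
Difference = 2.88403e+09 - 4.7863e+06 = 2.87924e+09
L_source = 10*log10(2.87924e+09) = 94.593 dB


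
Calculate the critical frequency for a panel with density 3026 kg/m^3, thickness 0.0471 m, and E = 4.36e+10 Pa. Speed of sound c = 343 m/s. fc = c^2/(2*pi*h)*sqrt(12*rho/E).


12*rho/E = 12*3026/4.36e+10 = 8.32844e-07
sqrt(12*rho/E) = sqrt(8.32844e-07) = 0.000912603
c^2/(2*pi*h) = 343^2/(2*pi*0.0471) = 397546
fc = 397546 * 0.000912603 = 362.8 Hz


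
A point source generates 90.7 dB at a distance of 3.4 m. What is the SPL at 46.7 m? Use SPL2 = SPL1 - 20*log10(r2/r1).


r2/r1 = 46.7/3.4 = 13.7353
Correction = 20*log10(13.7353) = 22.7568 dB
SPL2 = 90.7 - 22.7568 = 67.943 dB


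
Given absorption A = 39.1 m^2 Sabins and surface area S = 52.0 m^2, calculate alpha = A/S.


Absorption coefficient = absorbed power / incident power
alpha = A / S = 39.1 / 52.0 = 0.75192


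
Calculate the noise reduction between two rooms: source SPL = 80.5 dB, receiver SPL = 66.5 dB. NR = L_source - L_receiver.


NR = L_source - L_receiver (difference between source and receiving room levels)
NR = 80.5 - 66.5 = 14 dB


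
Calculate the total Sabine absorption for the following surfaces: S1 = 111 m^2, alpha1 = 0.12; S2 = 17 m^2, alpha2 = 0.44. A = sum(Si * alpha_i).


111 * 0.12 = 13.32
17 * 0.44 = 7.48
A_total = 13.32 + 7.48 = 20.8 m^2


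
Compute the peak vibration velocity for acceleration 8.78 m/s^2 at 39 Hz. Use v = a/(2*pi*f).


omega = 2*pi*f = 2*pi*39 = 245.044 rad/s
v = a / omega = 8.78 / 245.044 = 0.03583 m/s


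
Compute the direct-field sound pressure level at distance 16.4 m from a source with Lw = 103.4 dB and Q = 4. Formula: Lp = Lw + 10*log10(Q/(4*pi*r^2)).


4*pi*r^2 = 4*pi*16.4^2 = 3379.85 m^2
Q / (4*pi*r^2) = 4 / 3379.85 = 0.00118348
Lp = 103.4 + 10*log10(0.00118348) = 74.132 dB


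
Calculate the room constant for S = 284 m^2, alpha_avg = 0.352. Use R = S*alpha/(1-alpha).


R = 284 * 0.352 / (1 - 0.352) = 154.27 m^2


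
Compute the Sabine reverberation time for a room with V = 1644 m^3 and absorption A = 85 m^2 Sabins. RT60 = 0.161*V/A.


RT60 = 0.161 * 1644 / 85 = 3.1139 s


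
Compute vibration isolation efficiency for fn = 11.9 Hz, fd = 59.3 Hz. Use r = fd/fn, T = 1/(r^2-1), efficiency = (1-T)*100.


r = 59.3 / 11.9 = 4.98319
r^2 - 1 = 4.98319^2 - 1 = 23.8322
T = 1/23.8322 = 0.04196
Efficiency = (1 - 0.04196)*100 = 95.804 %


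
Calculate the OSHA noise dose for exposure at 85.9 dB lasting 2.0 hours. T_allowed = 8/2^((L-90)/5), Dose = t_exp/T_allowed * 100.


T_allowed = 8 / 2^((85.9 - 90)/5) = 14.1232 hr
Dose = 2.0 / 14.1232 * 100 = 14.161 %


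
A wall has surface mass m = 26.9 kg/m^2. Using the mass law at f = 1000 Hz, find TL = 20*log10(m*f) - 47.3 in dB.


m * f = 26.9 * 1000 = 26900
20*log10(26900) = 88.595 dB
TL = 88.595 - 47.3 = 41.295 dB


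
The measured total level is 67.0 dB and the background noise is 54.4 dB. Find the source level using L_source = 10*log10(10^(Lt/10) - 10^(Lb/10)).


10^(67.0/10) = 5.01187e+06
10^(54.4/10) = 275423
Difference = 5.01187e+06 - 275423 = 4.73645e+06
L_source = 10*log10(4.73645e+06) = 66.755 dB


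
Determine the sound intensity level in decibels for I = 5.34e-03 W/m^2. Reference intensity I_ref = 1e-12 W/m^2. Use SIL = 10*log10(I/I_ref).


I / I_ref = 5.34e-03 / 1e-12 = 5.34e+09
SIL = 10 * log10(5.34e+09) = 97.275 dB


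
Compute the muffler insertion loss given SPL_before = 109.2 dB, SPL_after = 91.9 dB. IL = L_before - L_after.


Insertion loss = SPL without muffler - SPL with muffler
IL = 109.2 - 91.9 = 17.3 dB


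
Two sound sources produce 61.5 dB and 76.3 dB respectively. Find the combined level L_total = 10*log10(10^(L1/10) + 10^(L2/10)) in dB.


10^(61.5/10) = 1.41254e+06
10^(76.3/10) = 4.2658e+07
Sum = 1.41254e+06 + 4.2658e+07 = 4.40705e+07
L_total = 10*log10(4.40705e+07) = 76.441 dB


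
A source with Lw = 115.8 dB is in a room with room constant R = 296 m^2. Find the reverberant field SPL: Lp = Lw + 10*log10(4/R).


4/R = 4/296 = 0.0135135
Lp = 115.8 + 10*log10(0.0135135) = 97.108 dB


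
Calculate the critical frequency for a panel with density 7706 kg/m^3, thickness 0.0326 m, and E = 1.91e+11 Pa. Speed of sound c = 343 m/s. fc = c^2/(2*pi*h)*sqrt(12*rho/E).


12*rho/E = 12*7706/1.91e+11 = 4.84147e-07
sqrt(12*rho/E) = sqrt(4.84147e-07) = 0.000695807
c^2/(2*pi*h) = 343^2/(2*pi*0.0326) = 574369
fc = 574369 * 0.000695807 = 399.65 Hz


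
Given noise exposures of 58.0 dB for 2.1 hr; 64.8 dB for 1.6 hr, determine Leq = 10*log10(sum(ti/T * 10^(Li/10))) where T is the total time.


T_total = 2.1 + 1.6 = 3.7 hr
(2.1/3.7) * 10^(58.0/10) = 358111
(1.6/3.7) * 10^(64.8/10) = 1.30593e+06
Sum = 358111 + 1.30593e+06 = 1.66404e+06
Leq = 10*log10(1.66404e+06) = 62.212 dB


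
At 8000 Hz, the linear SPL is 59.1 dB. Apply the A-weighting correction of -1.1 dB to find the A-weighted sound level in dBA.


A-weighting table: 8000 Hz -> -1.1 dB correction
SPL_A = SPL + correction = 59.1 + (-1.1) = 58 dBA


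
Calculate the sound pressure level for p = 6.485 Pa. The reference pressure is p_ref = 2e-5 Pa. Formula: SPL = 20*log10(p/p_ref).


p / p_ref = 6.485 / 2e-5 = 324250
SPL = 20 * log10(324250) = 110.22 dB


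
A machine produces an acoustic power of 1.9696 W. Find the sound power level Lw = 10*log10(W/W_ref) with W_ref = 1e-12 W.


W / W_ref = 1.9696 / 1e-12 = 1.9696e+12
Lw = 10 * log10(1.9696e+12) = 122.94 dB


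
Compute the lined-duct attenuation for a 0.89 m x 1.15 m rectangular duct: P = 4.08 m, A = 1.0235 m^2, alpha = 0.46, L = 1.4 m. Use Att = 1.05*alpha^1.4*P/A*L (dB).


alpha^1.4 = 0.46^1.4 = 0.337179
Attenuation rate = 1.05 * alpha^1.4 * P / A
= 1.05 * 0.337179 * 4.08 / 1.0235 = 1.41131 dB/m
Total Att = 1.41131 * 1.4 = 1.9758 dB


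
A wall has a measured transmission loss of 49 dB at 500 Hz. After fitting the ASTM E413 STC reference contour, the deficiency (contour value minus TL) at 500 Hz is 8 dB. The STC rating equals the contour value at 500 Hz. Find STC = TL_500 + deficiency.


By ASTM E413, STC = value of the fitted reference contour at 500 Hz.
Contour value at 500 Hz = TL_500 + deficiency = 49 + 8 = 57
STC = 57


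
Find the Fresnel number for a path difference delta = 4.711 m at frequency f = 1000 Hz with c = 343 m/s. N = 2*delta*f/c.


N = 2*delta*f/c = 2*delta/lambda, where lambda = c/f
lambda = 343 / 1000 = 0.343 m
N = 2 * 4.711 / 0.343 = 27.469


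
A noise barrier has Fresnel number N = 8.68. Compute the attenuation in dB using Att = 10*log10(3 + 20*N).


3 + 20*N = 3 + 20*8.68 = 176.6
Att = 10*log10(176.6) = 22.47 dB


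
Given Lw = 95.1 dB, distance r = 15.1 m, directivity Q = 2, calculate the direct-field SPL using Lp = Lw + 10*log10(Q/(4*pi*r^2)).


4*pi*r^2 = 4*pi*15.1^2 = 2865.26 m^2
Q / (4*pi*r^2) = 2 / 2865.26 = 0.000698017
Lp = 95.1 + 10*log10(0.000698017) = 63.539 dB


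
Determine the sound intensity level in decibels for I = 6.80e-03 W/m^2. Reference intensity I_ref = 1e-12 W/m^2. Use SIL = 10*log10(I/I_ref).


I / I_ref = 6.80e-03 / 1e-12 = 6.8e+09
SIL = 10 * log10(6.8e+09) = 98.325 dB
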